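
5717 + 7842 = 13559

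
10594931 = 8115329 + 2479602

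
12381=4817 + 7564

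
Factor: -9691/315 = -1*3^ (-2)*5^ (-1)*7^ (-1)*11^1*881^1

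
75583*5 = 377915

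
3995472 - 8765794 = -4770322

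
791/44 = 17 + 43/44 ≈ 17.98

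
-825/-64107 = 275/21369 ≈ 0.0129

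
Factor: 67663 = 71^1*953^1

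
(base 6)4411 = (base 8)1767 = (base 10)1015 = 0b1111110111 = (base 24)1i7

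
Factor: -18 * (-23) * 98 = 2^2 * 3^2 * 7^2 * 23^1 = 40572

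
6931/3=2310 + 1/3 ≈ 2310.33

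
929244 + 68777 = 998021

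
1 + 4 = 5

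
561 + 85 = 646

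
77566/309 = 251 + 7/309 ≈ 251.02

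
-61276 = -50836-10440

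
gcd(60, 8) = 4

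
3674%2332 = 1342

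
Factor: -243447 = -1*3^1*19^1*4271^1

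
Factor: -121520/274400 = -1 * 2^(-1) * 5^(-1) * 7^(-1) * 31^1 = -31/70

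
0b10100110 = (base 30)5g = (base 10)166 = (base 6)434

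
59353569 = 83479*711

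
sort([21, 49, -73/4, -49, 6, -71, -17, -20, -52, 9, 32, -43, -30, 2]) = [-71, -52, -49, -43, -30, -20, -73/4, -17, 2, 6, 9, 21, 32, 49]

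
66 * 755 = 49830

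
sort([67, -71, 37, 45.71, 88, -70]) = [-71, -70, 37, 45.71, 67, 88]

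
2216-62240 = -60024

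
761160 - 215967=545193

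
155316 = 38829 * 4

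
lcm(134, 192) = 12864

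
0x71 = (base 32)3h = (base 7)221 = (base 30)3n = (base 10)113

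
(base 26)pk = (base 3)220211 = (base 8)1236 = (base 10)670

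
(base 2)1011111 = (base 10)95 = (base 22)47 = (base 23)43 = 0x5f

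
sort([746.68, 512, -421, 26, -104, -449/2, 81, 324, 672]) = [-421, -449/2, -104, 26, 81, 324, 512, 672, 746.68]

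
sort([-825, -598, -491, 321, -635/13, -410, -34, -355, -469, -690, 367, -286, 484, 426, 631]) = [-825, -690, -598, -491, -469, -410, -355, -286, -635/13, -34, 321, 367, 426, 484, 631]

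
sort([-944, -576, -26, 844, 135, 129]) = [-944, -576, -26, 129, 135, 844]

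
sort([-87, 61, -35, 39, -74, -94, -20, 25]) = [-94, -87, -74, -35, -20, 25, 39, 61]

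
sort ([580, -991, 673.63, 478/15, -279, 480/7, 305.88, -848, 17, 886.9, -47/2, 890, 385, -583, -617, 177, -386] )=[-991, -848, -617, -583, -386, -279, -47/2, 17, 478/15, 480/7, 177, 305.88, 385, 580, 673.63, 886.9, 890] 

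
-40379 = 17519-57898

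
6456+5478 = 11934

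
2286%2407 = 2286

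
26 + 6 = 32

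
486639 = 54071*9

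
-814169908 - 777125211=-1591295119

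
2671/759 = 3 + 394/759 ≈ 3.52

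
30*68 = 2040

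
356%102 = 50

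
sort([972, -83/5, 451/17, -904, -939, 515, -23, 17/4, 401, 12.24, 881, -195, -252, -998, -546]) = [-998, -939, -904, -546, -252, -195, -23, -83/5, 17/4, 12.24, 451/17, 401, 515, 881, 972]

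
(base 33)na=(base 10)769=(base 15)364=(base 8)1401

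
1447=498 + 949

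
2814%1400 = 14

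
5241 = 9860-4619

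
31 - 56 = -25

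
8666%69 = 41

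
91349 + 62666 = 154015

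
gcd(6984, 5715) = 9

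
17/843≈0.0202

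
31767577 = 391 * 81247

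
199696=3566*56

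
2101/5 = 420 + 1/5 = 420.20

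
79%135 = 79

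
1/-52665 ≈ -0.0000190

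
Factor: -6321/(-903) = 7^1 = 7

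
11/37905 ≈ 0.000290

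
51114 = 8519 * 6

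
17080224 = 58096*294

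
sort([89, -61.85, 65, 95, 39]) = [-61.85, 39, 65, 89, 95]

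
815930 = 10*81593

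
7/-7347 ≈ -0.000953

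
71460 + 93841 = 165301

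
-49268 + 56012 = 6744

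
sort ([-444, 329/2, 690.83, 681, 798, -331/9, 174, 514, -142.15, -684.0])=[-684.0, -444, -142.15, -331/9, 329/2, 174, 514, 681, 690.83, 798]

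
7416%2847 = 1722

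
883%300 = 283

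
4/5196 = 1/1299 ≈ 0.000770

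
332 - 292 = 40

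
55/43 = 1 + 12/43 ≈ 1.28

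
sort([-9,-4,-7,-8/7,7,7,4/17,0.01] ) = [-9,-7,-4,-8/7,0.01,4/17,7,7] 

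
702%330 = 42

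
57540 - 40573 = 16967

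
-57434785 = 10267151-67701936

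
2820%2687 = 133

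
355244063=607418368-252174305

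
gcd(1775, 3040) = 5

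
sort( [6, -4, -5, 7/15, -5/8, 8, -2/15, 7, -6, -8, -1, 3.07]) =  [-8, -6, -5, -4, -1, -5/8, -2/15, 7/15, 3.07, 6, 7, 8]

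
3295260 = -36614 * (-90)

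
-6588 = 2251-8839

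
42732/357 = 119 + 83/119≈119.70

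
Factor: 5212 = 2^2*1303^1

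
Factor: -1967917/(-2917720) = 2^(-3) * 5^(-1) * 7^1 * 13^(-1) * 31^(-1) * 181^(-1) * 281131^1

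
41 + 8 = 49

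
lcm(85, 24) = 2040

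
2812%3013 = 2812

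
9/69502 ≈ 0.000129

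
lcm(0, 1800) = 0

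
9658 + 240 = 9898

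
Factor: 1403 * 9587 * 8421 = 3^1 * 7^1 * 23^1 * 61^1 * 401^1 * 9587^1 = 113267174181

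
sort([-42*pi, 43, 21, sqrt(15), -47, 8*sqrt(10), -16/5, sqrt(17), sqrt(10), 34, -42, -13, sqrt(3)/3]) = [-42*pi, -47, -42, -13, -16/5, sqrt(3)/3, sqrt(10), sqrt(15), sqrt(17), 21, 8*sqrt(10), 34, 43]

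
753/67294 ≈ 0.0112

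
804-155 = 649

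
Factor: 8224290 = 2^1 * 3^2 * 5^1 * 91381^1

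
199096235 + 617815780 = 816912015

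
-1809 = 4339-6148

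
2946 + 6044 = 8990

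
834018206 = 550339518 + 283678688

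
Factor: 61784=2^3*7723^1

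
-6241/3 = -2080 - 1/3 ≈ -2080.33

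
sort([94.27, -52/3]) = [-52/3, 94.27]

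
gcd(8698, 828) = 2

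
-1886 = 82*(-23)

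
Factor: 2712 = 2^3*3^1*113^1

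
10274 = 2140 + 8134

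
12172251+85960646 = 98132897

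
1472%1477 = 1472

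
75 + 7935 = 8010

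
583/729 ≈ 0.800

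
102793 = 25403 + 77390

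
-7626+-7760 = -15386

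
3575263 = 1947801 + 1627462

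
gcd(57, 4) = 1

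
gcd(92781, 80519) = 1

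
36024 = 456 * 79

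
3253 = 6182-2929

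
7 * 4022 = 28154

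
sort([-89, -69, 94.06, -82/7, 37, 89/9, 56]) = [-89, -69, -82/7, 89/9, 37, 56, 94.06]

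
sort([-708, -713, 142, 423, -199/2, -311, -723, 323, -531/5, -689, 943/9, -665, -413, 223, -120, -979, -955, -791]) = [-979, -955, -791, -723, -713, -708, -689, -665, -413, -311, -120, -531/5, -199/2, 943/9, 142, 223, 323, 423]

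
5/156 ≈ 0.0321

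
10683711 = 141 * 75771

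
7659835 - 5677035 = 1982800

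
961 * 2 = 1922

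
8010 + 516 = 8526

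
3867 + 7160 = 11027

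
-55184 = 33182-88366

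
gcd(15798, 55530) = 6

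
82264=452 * 182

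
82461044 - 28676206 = 53784838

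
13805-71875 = -58070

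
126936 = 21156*6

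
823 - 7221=-6398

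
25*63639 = 1590975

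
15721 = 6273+9448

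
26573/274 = 96 + 269/274 ≈ 96.98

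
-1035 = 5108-6143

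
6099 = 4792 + 1307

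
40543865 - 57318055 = -16774190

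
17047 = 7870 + 9177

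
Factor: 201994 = 2^1*13^1*17^1*457^1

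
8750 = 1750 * 5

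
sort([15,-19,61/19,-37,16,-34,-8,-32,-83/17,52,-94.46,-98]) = [-98,-94.46,-37,-34,-32,-19,-8,-83/17,61/19,15,16,52]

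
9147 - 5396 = 3751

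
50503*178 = 8989534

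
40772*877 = 35757044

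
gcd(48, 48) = 48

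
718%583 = 135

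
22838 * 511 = 11670218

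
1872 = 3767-1895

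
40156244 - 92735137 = -52578893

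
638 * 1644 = 1048872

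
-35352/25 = -1414 - 2/25 = -1414.08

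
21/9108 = 7/3036 ≈ 0.00231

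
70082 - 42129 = 27953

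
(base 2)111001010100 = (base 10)3668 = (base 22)7cg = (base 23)6lb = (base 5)104133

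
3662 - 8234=-4572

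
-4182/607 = -6-540/607 ≈ -6.89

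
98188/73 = 1345 + 3/73 ≈ 1345.04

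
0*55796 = 0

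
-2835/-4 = 708 + 3/4 = 708.75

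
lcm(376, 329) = 2632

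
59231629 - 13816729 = 45414900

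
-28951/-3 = 9650+1/3 ≈ 9650.33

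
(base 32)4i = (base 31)4m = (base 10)146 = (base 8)222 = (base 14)a6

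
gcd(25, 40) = 5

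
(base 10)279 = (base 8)427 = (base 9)340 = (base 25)b4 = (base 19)ed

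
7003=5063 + 1940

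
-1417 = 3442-4859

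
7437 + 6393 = 13830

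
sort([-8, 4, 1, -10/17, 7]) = [-8, -10/17, 1, 4, 7]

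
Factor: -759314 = -1 * 2^1 * 31^1 * 37^1 * 331^1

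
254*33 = 8382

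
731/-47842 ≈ -0.0153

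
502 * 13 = 6526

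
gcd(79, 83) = 1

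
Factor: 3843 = 3^2*7^1*61^1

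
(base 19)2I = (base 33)1N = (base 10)56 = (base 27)22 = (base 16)38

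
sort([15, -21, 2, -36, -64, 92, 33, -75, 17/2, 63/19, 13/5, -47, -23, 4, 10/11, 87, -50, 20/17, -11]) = [-75, -64, -50, -47, -36, -23, -21, -11, 10/11, 20/17, 2, 13/5, 63/19, 4, 17/2, 15, 33, 87, 92]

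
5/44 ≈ 0.114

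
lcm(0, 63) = 0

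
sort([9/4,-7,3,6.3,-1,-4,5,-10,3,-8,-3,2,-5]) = [-10,-8,-7,-5,-4,-3,-1,2,9/4,3,3,5,6.3]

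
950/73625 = 2/155 ≈ 0.0129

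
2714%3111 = 2714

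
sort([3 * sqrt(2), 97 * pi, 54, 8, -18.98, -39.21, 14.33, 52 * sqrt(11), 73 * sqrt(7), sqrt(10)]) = [-39.21, -18.98, sqrt(10), 3 * sqrt(2), 8, 14.33, 54, 52 * sqrt(11), 73 * sqrt(7), 97 * pi]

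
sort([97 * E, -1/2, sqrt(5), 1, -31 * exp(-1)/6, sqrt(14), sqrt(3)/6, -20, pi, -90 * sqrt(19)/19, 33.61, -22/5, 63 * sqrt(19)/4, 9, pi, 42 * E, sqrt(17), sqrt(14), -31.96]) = [-31.96, -90 * sqrt(19)/19, -20, -22/5, -31 * exp(-1)/6, -1/2, sqrt(3)/6, 1, sqrt(5), pi, pi, sqrt(14), sqrt(14), sqrt(17), 9, 33.61, 63 * sqrt(19)/4, 42 * E, 97 * E]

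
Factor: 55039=23^1*2393^1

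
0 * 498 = 0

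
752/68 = 11 + 1/17 ≈ 11.06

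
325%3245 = 325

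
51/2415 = 17/805 ≈ 0.0211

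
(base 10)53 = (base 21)2b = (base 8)65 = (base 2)110101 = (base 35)1i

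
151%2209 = 151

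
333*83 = 27639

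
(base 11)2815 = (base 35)2y6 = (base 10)3646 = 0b111000111110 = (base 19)a1h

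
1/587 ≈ 0.00170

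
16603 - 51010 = -34407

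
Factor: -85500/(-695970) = 2^1 * 5^2 * 11^(-1) * 37^(-1) = 50/407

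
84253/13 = 6481 = 6481.00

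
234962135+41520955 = 276483090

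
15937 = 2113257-2097320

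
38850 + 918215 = 957065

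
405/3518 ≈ 0.115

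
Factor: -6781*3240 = -1*2^3*3^4*5^1*6781^1 = -21970440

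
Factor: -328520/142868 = -1 * 2^1 * 5^1 * 11^(-1) * 17^(-1) * 43^1 = -430/187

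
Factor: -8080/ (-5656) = 2^1*5^1*7^ (-1) = 10/7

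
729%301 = 127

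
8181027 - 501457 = 7679570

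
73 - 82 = -9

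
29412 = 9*3268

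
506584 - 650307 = -143723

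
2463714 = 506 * 4869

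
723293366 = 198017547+525275819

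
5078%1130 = 558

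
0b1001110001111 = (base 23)9ag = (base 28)6an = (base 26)7af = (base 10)5007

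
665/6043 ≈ 0.110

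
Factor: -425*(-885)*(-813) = -1*3^2*5^3*17^1*59^1*271^1 = -305789625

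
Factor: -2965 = -1*5^1*593^1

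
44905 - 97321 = -52416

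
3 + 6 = 9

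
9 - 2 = 7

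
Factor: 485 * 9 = 3^2 * 5^1 * 97^1 = 4365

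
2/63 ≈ 0.0317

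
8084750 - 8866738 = -781988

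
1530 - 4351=-2821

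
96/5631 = 32/1877 ≈ 0.0170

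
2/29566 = 1/14783 ≈ 0.0000676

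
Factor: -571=-1 * 571^1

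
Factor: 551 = 19^1*29^1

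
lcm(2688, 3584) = 10752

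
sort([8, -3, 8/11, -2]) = [-3, -2, 8/11, 8]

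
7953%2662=2629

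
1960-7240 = -5280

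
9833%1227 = 17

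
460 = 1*460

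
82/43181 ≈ 0.00190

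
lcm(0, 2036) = 0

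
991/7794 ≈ 0.127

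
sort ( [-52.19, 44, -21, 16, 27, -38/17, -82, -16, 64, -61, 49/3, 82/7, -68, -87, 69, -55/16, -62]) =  [-87, -82, -68, -62, -61, -52.19, -21, -16, -55/16, -38/17, 82/7, 16, 49/3, 27, 44, 64, 69]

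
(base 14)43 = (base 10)59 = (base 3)2012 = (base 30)1t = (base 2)111011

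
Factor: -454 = -1*2^1*227^1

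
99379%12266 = 1251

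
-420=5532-5952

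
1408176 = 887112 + 521064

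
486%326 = 160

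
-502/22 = -251/11 ≈ -22.82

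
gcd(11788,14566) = 2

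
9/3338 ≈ 0.00270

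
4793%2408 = 2385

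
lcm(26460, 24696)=370440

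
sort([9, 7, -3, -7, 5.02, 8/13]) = [-7, -3, 8/13, 5.02, 7, 9]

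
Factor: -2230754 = -1*2^1*43^1*25939^1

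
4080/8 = 510 = 510.00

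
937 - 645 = 292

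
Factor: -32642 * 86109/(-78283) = 2^1 * 3^1 * 19^1 * 859^1 * 28703^1 * 78283^(-1) = 2810769978/78283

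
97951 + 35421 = 133372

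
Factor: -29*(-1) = 29^1 = 29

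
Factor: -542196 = -1 * 2^2 * 3^2 * 15061^1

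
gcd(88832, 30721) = 1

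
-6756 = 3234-9990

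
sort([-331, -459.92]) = [-459.92, -331]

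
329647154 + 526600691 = 856247845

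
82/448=41/224 ≈ 0.183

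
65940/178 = 370 + 40/89 ≈ 370.45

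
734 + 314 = 1048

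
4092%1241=369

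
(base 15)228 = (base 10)488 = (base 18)192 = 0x1e8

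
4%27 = 4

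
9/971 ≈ 0.00927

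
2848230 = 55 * 51786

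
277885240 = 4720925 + 273164315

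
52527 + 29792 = 82319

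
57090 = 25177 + 31913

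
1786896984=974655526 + 812241458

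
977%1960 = 977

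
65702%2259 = 191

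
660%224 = 212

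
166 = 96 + 70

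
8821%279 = 172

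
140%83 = 57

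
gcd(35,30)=5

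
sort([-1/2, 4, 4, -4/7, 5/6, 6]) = [-4/7, -1/2, 5/6, 4, 4, 6]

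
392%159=74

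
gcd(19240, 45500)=260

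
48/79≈0.608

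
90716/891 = 101 + 725/891 ≈ 101.81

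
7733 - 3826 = 3907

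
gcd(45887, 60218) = 1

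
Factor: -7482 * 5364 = -1 * 2^3 * 3^3 * 29^1 * 43^1 * 149^1 = -40133448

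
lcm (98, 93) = 9114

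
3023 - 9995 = -6972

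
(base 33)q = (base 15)1b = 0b11010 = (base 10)26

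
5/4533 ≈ 0.00110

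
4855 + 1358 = 6213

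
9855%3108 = 531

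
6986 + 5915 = 12901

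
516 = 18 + 498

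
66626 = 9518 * 7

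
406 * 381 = 154686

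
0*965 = 0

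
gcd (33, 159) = 3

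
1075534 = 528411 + 547123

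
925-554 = 371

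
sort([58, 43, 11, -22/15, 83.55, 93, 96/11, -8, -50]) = [-50, -8, -22/15, 96/11, 11, 43, 58, 83.55, 93]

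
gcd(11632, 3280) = 16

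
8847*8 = 70776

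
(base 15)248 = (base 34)f8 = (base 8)1006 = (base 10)518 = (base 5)4033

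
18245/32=570 + 5/32 ≈ 570.16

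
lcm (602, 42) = 1806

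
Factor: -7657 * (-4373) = 13^1 * 19^1 * 31^1 * 4373^1 = 33484061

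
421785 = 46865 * 9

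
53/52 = 1 + 1/52≈1.02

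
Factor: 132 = 2^2*3^1*11^1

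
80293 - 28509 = 51784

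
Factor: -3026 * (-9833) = 2^1 * 17^1 * 89^1 * 9833^1 = 29754658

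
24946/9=2771 + 7/9 ≈ 2771.78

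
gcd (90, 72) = 18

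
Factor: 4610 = 2^1*5^1*461^1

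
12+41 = 53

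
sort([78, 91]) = [78, 91]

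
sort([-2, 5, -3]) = [-3, -2, 5]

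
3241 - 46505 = -43264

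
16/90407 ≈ 0.000177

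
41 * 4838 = 198358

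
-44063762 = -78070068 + 34006306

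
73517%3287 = 1203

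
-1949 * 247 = -481403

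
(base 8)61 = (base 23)23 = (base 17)2f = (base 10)49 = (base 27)1m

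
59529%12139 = 10973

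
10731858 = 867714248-856982390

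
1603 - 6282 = -4679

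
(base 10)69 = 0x45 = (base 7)126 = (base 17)41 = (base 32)25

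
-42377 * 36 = -1525572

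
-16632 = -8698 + -7934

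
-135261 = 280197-415458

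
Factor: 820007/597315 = 3^(-1)*5^(-1)*109^1*7523^1*39821^(-1)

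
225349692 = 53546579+171803113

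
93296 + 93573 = 186869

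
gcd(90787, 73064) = 1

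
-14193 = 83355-97548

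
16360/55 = 3272/11 ≈ 297.45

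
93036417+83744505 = 176780922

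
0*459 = 0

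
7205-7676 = -471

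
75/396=25/132 ≈ 0.189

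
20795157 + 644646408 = 665441565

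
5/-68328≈-0.0000732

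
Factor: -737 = -1 * 11^1 * 67^1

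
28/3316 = 7/829 ≈ 0.00844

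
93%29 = 6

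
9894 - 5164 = 4730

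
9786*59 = 577374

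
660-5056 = -4396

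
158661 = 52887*3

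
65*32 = 2080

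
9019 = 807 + 8212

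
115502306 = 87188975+28313331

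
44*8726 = 383944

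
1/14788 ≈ 0.0000676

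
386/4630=193/2315 ≈ 0.0834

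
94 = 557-463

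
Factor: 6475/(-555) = -1*3^(-1)*5^1*7^1 = -35/3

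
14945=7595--7350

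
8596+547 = 9143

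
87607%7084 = 2599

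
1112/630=1 + 241/315 ≈ 1.77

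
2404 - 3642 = -1238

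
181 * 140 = 25340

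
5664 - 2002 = 3662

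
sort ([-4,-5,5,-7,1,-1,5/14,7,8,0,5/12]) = [-7,-5,-4,-1,0,5/14,5/12,1,5,7,8]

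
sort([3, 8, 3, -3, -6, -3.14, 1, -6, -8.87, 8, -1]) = [-8.87, -6, -6, -3.14, -3, -1, 1, 3, 3, 8, 8]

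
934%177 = 49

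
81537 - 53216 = 28321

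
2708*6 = 16248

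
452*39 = 17628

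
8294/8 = 4147/4 = 1036.75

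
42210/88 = 21105/44 ≈ 479.66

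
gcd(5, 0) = 5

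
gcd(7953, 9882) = 3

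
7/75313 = 1/10759 ≈ 0.0000929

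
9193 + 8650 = 17843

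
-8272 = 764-9036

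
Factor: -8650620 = -1 * 2^2 * 3^2 * 5^1 * 11^1 * 17^1 * 257^1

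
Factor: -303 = -1*3^1*101^1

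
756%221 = 93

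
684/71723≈0.00954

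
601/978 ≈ 0.615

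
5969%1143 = 254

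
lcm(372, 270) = 16740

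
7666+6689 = 14355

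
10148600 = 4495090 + 5653510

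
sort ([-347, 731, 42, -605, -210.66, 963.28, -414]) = [-605, -414, -347, -210.66, 42, 731, 963.28]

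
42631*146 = 6224126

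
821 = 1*821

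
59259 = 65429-6170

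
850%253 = 91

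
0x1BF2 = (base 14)2870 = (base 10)7154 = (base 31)7DO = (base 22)EH4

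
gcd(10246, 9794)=2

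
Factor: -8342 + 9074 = 2^2*3^1*61^1 = 732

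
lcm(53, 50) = 2650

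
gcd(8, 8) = 8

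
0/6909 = 0 = 0.00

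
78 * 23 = 1794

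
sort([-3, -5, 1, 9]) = [-5, -3, 1, 9]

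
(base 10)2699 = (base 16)a8b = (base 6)20255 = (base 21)62b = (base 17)95d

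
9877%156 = 49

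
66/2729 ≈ 0.0242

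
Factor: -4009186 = -1 * 2^1 * 2004593^1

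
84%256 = 84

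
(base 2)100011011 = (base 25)b8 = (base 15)13d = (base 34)8b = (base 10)283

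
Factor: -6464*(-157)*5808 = 2^10*3^1*11^2*101^1*157^1 = 5894237184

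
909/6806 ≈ 0.134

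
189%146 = 43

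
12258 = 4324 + 7934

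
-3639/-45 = 1213/15 ≈ 80.87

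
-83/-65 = 1 + 18/65≈1.28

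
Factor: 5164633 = 379^1*13627^1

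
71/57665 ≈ 0.00123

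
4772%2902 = 1870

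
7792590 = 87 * 89570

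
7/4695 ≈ 0.00149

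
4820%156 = 140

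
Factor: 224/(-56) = -1*2^2 = -4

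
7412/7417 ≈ 0.999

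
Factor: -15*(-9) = 3^3*5^1 = 135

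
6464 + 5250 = 11714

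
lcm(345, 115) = 345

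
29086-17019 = 12067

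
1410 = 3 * 470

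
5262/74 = 71 + 4/37 ≈ 71.11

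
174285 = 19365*9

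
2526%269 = 105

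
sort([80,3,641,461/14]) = [3,461/14,80,641]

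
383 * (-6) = -2298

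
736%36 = 16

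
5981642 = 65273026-59291384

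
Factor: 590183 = 11^1 * 53653^1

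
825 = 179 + 646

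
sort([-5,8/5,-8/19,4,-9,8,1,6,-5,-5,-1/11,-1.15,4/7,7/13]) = [-9,-5,-5,-5,-1.15,-8/19,-1/11,7/13,4/7,1,8/5,4,6,8]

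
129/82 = 1 + 47/82 ≈ 1.57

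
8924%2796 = 536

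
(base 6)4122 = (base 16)392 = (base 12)642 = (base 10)914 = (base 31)tf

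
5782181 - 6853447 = -1071266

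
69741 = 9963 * 7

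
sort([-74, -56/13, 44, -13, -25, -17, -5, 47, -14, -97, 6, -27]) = [-97, -74, -27, -25, -17, -14, -13, -5, -56/13, 6, 44, 47]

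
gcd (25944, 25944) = 25944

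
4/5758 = 2/2879 ≈ 0.000695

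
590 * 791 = 466690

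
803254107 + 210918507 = 1014172614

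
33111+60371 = 93482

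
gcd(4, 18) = 2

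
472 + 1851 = 2323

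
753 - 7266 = -6513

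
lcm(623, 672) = 59808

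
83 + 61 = 144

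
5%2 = 1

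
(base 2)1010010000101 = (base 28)6jh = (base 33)4r6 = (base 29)674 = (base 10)5253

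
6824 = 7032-208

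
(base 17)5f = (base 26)3m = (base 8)144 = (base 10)100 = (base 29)3d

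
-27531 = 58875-86406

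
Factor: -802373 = -1 * 11^1 * 13^1 * 31^1 * 181^1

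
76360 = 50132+26228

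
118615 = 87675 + 30940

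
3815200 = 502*7600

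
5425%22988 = 5425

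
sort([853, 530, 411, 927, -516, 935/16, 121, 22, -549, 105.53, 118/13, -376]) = [-549, -516, -376, 118/13, 22, 935/16, 105.53, 121, 411, 530, 853, 927]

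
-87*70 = -6090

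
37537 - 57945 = -20408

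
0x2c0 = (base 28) p4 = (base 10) 704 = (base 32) m0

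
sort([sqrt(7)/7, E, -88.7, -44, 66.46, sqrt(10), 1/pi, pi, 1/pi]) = [-88.7, -44, 1/pi, 1/pi, sqrt(7)/7, E, pi, sqrt(10), 66.46]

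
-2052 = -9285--7233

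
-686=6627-7313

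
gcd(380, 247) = 19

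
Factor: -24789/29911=-1 * 3^1 * 7^ (-1) * 4273^ (-1) * 8263^1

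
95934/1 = 95934 = 95934.00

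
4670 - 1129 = 3541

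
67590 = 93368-25778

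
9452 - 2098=7354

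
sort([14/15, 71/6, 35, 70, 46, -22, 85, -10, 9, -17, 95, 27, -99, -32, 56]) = [-99, -32, -22, -17, -10, 14/15, 9, 71/6, 27, 35, 46, 56, 70, 85, 95]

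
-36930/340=-108 - 21/34 ≈ -108.62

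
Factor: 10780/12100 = 5^(-1)*7^2*11^(-1) = 49/55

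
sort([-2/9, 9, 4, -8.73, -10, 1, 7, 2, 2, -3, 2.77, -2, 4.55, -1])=[-10, -8.73, -3, -2, -1, -2/9, 1, 2, 2, 2.77, 4, 4.55, 7, 9]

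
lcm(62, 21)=1302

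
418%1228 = 418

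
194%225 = 194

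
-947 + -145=-1092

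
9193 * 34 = 312562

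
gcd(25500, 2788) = 68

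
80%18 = 8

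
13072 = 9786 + 3286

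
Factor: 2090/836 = 2^(-1)*5^1 = 5/2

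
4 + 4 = 8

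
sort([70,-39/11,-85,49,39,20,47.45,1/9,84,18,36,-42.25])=[-85,-42.25,-39/11,1/9,18,20,36,39,47.45,49,70,84]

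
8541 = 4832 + 3709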